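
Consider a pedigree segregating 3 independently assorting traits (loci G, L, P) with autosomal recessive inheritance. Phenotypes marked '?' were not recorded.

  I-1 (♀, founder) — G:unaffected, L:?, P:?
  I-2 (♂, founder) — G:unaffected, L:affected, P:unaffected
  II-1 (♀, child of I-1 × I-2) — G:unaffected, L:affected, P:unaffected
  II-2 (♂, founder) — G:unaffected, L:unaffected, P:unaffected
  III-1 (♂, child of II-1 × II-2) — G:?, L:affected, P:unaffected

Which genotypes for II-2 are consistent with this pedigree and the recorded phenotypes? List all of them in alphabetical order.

G/I-1 un ·: GG|Gg
G/I-2 un ·: GG|Gg
G/II-1 un I-1×I-2: GG|Gg
G/II-2 un ·: GG|Gg
G/III-1 ? II-1×II-2: GG|Gg|gg
⇒ G over [I-1,I-2,II-1,II-2,III-1]: 27 consistent
L/I-1 ? ·: Ll|ll
L/I-2 aff ·: ll
L/II-1 aff I-1×I-2: ll
L/II-2 un ·: Ll
L/III-1 aff II-1×II-2: ll
⇒ L over [I-1,I-2,II-1,II-2,III-1]: 2 consistent
P/I-1 ? ·: PP|Pp|pp
P/I-2 un ·: PP|Pp
P/II-1 un I-1×I-2: PP|Pp
P/II-2 un ·: PP|Pp
P/III-1 un II-1×II-2: PP|Pp
⇒ P over [I-1,I-2,II-1,II-2,III-1]: 32 consistent

II-2 ∈ {GG Ll PP, GG Ll Pp, Gg Ll PP, Gg Ll Pp}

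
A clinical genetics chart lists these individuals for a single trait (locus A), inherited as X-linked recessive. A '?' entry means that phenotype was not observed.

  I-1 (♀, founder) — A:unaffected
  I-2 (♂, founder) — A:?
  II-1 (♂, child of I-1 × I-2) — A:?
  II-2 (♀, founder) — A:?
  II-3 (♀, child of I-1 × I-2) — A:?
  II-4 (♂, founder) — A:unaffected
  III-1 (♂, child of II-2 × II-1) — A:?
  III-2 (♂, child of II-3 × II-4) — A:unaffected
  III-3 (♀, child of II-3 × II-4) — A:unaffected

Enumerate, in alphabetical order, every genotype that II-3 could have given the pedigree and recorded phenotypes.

A/I-1 un ·: X^AX^A|X^AX^a
A/I-2 ? ·: X^AY|X^aY
A/II-1 ? I-1×I-2: X^AY|X^aY
A/II-2 ? ·: X^AX^A|X^AX^a|X^aX^a
A/II-3 ? I-1×I-2: X^AX^A|X^AX^a
A/II-4 un ·: X^AY
A/III-1 ? II-2×II-1: X^AY|X^aY
A/III-2 un II-3×II-4: X^AY
A/III-3 un II-3×II-4: X^AX^A|X^AX^a
⇒ A over [I-1,I-2,II-1,II-2,II-3,II-4,III-1,III-2,III-3]: 52 consistent

II-3 ∈ {X^AX^A, X^AX^a}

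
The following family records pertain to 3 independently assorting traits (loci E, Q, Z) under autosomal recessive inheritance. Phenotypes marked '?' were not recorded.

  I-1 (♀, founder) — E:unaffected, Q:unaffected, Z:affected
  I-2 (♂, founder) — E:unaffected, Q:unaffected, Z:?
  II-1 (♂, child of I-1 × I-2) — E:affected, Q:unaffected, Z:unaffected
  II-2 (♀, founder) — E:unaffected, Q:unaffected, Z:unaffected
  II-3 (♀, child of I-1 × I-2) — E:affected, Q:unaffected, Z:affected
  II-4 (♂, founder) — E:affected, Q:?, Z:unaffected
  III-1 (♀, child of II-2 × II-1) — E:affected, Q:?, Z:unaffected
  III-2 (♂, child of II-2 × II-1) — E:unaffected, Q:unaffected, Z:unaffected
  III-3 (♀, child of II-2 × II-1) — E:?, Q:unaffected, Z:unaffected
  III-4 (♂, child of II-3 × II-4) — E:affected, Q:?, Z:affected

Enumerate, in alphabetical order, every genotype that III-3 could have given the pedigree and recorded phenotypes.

III-3 ∈ {Ee QQ ZZ, Ee QQ Zz, Ee Qq ZZ, Ee Qq Zz, ee QQ ZZ, ee QQ Zz, ee Qq ZZ, ee Qq Zz}

E/I-1 un ·: Ee
E/I-2 un ·: Ee
E/II-1 aff I-1×I-2: ee
E/II-2 un ·: Ee
E/II-3 aff I-1×I-2: ee
E/II-4 aff ·: ee
E/III-1 aff II-2×II-1: ee
E/III-2 un II-2×II-1: Ee
E/III-3 ? II-2×II-1: Ee|ee
E/III-4 aff II-3×II-4: ee
⇒ E over [I-1,I-2,II-1,II-2,II-3,II-4,III-1,III-2,III-3,III-4]: 2 consistent
Q/I-1 un ·: QQ|Qq
Q/I-2 un ·: QQ|Qq
Q/II-1 un I-1×I-2: QQ|Qq
Q/II-2 un ·: QQ|Qq
Q/II-3 un I-1×I-2: QQ|Qq
Q/II-4 ? ·: QQ|Qq|qq
Q/III-1 ? II-2×II-1: QQ|Qq|qq
Q/III-2 un II-2×II-1: QQ|Qq
Q/III-3 un II-2×II-1: QQ|Qq
Q/III-4 ? II-3×II-4: QQ|Qq|qq
⇒ Q over [I-1,I-2,II-1,II-2,II-3,II-4,III-1,III-2,III-3,III-4]: 993 consistent
Z/I-1 aff ·: zz
Z/I-2 ? ·: Zz
Z/II-1 un I-1×I-2: Zz
Z/II-2 un ·: ZZ|Zz
Z/II-3 aff I-1×I-2: zz
Z/II-4 un ·: Zz
Z/III-1 un II-2×II-1: ZZ|Zz
Z/III-2 un II-2×II-1: ZZ|Zz
Z/III-3 un II-2×II-1: ZZ|Zz
Z/III-4 aff II-3×II-4: zz
⇒ Z over [I-1,I-2,II-1,II-2,II-3,II-4,III-1,III-2,III-3,III-4]: 16 consistent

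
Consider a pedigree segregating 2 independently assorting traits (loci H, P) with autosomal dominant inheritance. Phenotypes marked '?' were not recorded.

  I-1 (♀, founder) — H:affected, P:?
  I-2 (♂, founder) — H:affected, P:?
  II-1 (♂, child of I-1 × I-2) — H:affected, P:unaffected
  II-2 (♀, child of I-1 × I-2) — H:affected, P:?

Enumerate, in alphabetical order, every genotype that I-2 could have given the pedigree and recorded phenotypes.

I-2 ∈ {HH Pp, HH pp, Hh Pp, Hh pp}

H/I-1 aff ·: Hh|HH
H/I-2 aff ·: Hh|HH
H/II-1 aff I-1×I-2: Hh|HH
H/II-2 aff I-1×I-2: Hh|HH
⇒ H over [I-1,I-2,II-1,II-2]: 13 consistent
P/I-1 ? ·: pp|Pp
P/I-2 ? ·: pp|Pp
P/II-1 un I-1×I-2: pp
P/II-2 ? I-1×I-2: pp|Pp|PP
⇒ P over [I-1,I-2,II-1,II-2]: 8 consistent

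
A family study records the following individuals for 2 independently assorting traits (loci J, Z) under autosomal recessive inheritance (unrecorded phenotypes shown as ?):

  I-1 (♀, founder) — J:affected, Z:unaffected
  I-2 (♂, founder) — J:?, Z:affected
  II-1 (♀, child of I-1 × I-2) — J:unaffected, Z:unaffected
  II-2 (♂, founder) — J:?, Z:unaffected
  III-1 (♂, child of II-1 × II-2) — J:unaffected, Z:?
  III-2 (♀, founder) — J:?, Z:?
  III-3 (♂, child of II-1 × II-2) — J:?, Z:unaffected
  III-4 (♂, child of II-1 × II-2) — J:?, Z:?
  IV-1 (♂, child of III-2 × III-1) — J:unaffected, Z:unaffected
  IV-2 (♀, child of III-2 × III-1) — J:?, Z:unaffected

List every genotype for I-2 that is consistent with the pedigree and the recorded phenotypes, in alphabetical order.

I-2 ∈ {JJ zz, Jj zz}

J/I-1 aff ·: jj
J/I-2 ? ·: JJ|Jj
J/II-1 un I-1×I-2: Jj
J/II-2 ? ·: JJ|Jj|jj
J/III-1 un II-1×II-2: JJ|Jj
J/III-2 ? ·: JJ|Jj|jj
J/III-3 ? II-1×II-2: JJ|Jj|jj
J/III-4 ? II-1×II-2: JJ|Jj|jj
J/IV-1 un III-2×III-1: JJ|Jj
J/IV-2 ? III-2×III-1: JJ|Jj|jj
⇒ J over [I-1,I-2,II-1,II-2,III-1,III-2,III-3,III-4,IV-1,IV-2]: 564 consistent
Z/I-1 un ·: ZZ|Zz
Z/I-2 aff ·: zz
Z/II-1 un I-1×I-2: Zz
Z/II-2 un ·: ZZ|Zz
Z/III-1 ? II-1×II-2: ZZ|Zz|zz
Z/III-2 ? ·: ZZ|Zz|zz
Z/III-3 un II-1×II-2: ZZ|Zz
Z/III-4 ? II-1×II-2: ZZ|Zz|zz
Z/IV-1 un III-2×III-1: ZZ|Zz
Z/IV-2 un III-2×III-1: ZZ|Zz
⇒ Z over [I-1,I-2,II-1,II-2,III-1,III-2,III-3,III-4,IV-1,IV-2]: 324 consistent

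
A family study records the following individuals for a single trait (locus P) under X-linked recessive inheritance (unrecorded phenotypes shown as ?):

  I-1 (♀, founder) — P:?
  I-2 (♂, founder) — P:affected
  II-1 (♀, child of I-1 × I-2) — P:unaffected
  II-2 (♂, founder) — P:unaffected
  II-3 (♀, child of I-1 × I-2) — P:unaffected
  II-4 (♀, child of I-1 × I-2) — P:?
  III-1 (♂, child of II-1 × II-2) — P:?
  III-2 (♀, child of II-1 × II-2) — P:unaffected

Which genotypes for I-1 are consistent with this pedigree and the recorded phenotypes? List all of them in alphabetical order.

P/I-1 ? ·: X^PX^P|X^PX^p
P/I-2 aff ·: X^pY
P/II-1 un I-1×I-2: X^PX^p
P/II-2 un ·: X^PY
P/II-3 un I-1×I-2: X^PX^p
P/II-4 ? I-1×I-2: X^PX^p|X^pX^p
P/III-1 ? II-1×II-2: X^PY|X^pY
P/III-2 un II-1×II-2: X^PX^P|X^PX^p
⇒ P over [I-1,I-2,II-1,II-2,II-3,II-4,III-1,III-2]: 12 consistent

I-1 ∈ {X^PX^P, X^PX^p}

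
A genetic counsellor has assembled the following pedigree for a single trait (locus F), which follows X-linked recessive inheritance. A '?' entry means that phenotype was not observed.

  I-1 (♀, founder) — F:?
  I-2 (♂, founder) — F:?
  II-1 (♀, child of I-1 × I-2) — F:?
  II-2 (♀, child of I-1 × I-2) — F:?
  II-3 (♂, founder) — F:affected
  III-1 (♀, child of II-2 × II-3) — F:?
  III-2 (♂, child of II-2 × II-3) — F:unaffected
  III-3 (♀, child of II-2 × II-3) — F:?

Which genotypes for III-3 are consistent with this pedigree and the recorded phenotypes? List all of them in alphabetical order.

F/I-1 ? ·: X^FX^F|X^FX^f|X^fX^f
F/I-2 ? ·: X^FY|X^fY
F/II-1 ? I-1×I-2: X^FX^F|X^FX^f|X^fX^f
F/II-2 ? I-1×I-2: X^FX^F|X^FX^f
F/II-3 aff ·: X^fY
F/III-1 ? II-2×II-3: X^FX^f|X^fX^f
F/III-2 un II-2×II-3: X^FY
F/III-3 ? II-2×II-3: X^FX^f|X^fX^f
⇒ F over [I-1,I-2,II-1,II-2,II-3,III-1,III-2,III-3]: 27 consistent

III-3 ∈ {X^FX^f, X^fX^f}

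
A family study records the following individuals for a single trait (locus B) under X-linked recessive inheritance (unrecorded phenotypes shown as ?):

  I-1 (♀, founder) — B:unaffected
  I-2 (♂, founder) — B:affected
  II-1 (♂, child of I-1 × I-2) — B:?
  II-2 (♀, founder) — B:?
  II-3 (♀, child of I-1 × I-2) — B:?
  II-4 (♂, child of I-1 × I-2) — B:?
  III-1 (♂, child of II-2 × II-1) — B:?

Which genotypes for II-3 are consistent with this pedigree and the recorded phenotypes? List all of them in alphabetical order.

II-3 ∈ {X^BX^b, X^bX^b}

B/I-1 un ·: X^BX^B|X^BX^b
B/I-2 aff ·: X^bY
B/II-1 ? I-1×I-2: X^BY|X^bY
B/II-2 ? ·: X^BX^B|X^BX^b|X^bX^b
B/II-3 ? I-1×I-2: X^BX^b|X^bX^b
B/II-4 ? I-1×I-2: X^BY|X^bY
B/III-1 ? II-2×II-1: X^BY|X^bY
⇒ B over [I-1,I-2,II-1,II-2,II-3,II-4,III-1]: 36 consistent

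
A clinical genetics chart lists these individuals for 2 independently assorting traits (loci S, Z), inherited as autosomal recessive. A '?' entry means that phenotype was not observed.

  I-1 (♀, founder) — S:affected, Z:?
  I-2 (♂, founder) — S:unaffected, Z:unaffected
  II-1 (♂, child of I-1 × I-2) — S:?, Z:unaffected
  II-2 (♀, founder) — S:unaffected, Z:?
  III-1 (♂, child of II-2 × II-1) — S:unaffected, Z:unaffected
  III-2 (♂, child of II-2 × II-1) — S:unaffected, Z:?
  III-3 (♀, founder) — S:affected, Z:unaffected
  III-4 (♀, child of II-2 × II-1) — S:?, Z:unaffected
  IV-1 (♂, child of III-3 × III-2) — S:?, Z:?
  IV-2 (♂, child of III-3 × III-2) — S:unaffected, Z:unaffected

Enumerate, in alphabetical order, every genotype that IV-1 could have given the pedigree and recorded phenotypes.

S/I-1 aff ·: ss
S/I-2 un ·: SS|Ss
S/II-1 ? I-1×I-2: Ss|ss
S/II-2 un ·: SS|Ss
S/III-1 un II-2×II-1: SS|Ss
S/III-2 un II-2×II-1: SS|Ss
S/III-3 aff ·: ss
S/III-4 ? II-2×II-1: SS|Ss|ss
S/IV-1 ? III-3×III-2: Ss|ss
S/IV-2 un III-3×III-2: Ss
⇒ S over [I-1,I-2,II-1,II-2,III-1,III-2,III-3,III-4,IV-1,IV-2]: 66 consistent
Z/I-1 ? ·: ZZ|Zz|zz
Z/I-2 un ·: ZZ|Zz
Z/II-1 un I-1×I-2: ZZ|Zz
Z/II-2 ? ·: ZZ|Zz|zz
Z/III-1 un II-2×II-1: ZZ|Zz
Z/III-2 ? II-2×II-1: ZZ|Zz|zz
Z/III-3 un ·: ZZ|Zz
Z/III-4 un II-2×II-1: ZZ|Zz
Z/IV-1 ? III-3×III-2: ZZ|Zz|zz
Z/IV-2 un III-3×III-2: ZZ|Zz
⇒ Z over [I-1,I-2,II-1,II-2,III-1,III-2,III-3,III-4,IV-1,IV-2]: 1025 consistent

IV-1 ∈ {Ss ZZ, Ss Zz, Ss zz, ss ZZ, ss Zz, ss zz}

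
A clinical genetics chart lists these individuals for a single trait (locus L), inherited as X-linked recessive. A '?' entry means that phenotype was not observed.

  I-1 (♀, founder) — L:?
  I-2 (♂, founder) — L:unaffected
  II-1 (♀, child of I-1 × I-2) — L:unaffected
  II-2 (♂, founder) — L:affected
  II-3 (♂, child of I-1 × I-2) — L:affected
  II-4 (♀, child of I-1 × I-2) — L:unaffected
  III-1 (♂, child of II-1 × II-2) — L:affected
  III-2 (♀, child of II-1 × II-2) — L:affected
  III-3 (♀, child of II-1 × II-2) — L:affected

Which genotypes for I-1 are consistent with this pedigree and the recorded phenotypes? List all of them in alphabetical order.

I-1 ∈ {X^LX^l, X^lX^l}

L/I-1 ? ·: X^LX^l|X^lX^l
L/I-2 un ·: X^LY
L/II-1 un I-1×I-2: X^LX^l
L/II-2 aff ·: X^lY
L/II-3 aff I-1×I-2: X^lY
L/II-4 un I-1×I-2: X^LX^L|X^LX^l
L/III-1 aff II-1×II-2: X^lY
L/III-2 aff II-1×II-2: X^lX^l
L/III-3 aff II-1×II-2: X^lX^l
⇒ L over [I-1,I-2,II-1,II-2,II-3,II-4,III-1,III-2,III-3]: 3 consistent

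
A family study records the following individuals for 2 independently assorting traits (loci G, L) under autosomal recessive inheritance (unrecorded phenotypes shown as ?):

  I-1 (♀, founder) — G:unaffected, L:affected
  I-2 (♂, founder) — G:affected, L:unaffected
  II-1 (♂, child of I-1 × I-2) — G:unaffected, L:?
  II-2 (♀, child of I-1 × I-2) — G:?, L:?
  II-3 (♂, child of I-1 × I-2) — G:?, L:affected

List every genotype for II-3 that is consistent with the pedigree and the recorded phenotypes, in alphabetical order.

G/I-1 un ·: GG|Gg
G/I-2 aff ·: gg
G/II-1 un I-1×I-2: Gg
G/II-2 ? I-1×I-2: Gg|gg
G/II-3 ? I-1×I-2: Gg|gg
⇒ G over [I-1,I-2,II-1,II-2,II-3]: 5 consistent
L/I-1 aff ·: ll
L/I-2 un ·: Ll
L/II-1 ? I-1×I-2: Ll|ll
L/II-2 ? I-1×I-2: Ll|ll
L/II-3 aff I-1×I-2: ll
⇒ L over [I-1,I-2,II-1,II-2,II-3]: 4 consistent

II-3 ∈ {Gg ll, gg ll}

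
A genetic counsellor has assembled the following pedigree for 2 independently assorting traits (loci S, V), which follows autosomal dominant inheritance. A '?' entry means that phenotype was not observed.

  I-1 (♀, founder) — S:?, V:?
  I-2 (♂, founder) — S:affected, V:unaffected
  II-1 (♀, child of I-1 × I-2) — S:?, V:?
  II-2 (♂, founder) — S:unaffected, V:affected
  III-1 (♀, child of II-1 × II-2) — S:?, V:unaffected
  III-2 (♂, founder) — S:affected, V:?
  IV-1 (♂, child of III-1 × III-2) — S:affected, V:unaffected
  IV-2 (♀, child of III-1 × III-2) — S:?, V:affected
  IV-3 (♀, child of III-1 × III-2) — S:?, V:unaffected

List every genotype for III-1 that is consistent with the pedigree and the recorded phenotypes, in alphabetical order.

III-1 ∈ {Ss vv, ss vv}

S/I-1 ? ·: ss|Ss|SS
S/I-2 aff ·: Ss|SS
S/II-1 ? I-1×I-2: ss|Ss|SS
S/II-2 un ·: ss
S/III-1 ? II-1×II-2: ss|Ss
S/III-2 aff ·: Ss|SS
S/IV-1 aff III-1×III-2: Ss|SS
S/IV-2 ? III-1×III-2: ss|Ss|SS
S/IV-3 ? III-1×III-2: ss|Ss|SS
⇒ S over [I-1,I-2,II-1,II-2,III-1,III-2,IV-1,IV-2,IV-3]: 269 consistent
V/I-1 ? ·: vv|Vv|VV
V/I-2 un ·: vv
V/II-1 ? I-1×I-2: vv|Vv
V/II-2 aff ·: Vv
V/III-1 un II-1×II-2: vv
V/III-2 ? ·: Vv
V/IV-1 un III-1×III-2: vv
V/IV-2 aff III-1×III-2: Vv
V/IV-3 un III-1×III-2: vv
⇒ V over [I-1,I-2,II-1,II-2,III-1,III-2,IV-1,IV-2,IV-3]: 4 consistent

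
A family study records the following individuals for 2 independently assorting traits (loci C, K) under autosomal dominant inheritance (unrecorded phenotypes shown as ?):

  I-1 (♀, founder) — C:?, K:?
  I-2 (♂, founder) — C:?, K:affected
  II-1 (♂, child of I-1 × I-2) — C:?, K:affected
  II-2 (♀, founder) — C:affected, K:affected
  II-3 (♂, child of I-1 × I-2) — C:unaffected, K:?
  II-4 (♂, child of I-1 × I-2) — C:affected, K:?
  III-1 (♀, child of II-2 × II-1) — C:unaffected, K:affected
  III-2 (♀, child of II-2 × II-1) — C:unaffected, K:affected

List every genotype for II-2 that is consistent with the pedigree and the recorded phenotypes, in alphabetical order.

II-2 ∈ {Cc KK, Cc Kk}

C/I-1 ? ·: cc|Cc
C/I-2 ? ·: cc|Cc
C/II-1 ? I-1×I-2: cc|Cc
C/II-2 aff ·: Cc
C/II-3 un I-1×I-2: cc
C/II-4 aff I-1×I-2: Cc|CC
C/III-1 un II-2×II-1: cc
C/III-2 un II-2×II-1: cc
⇒ C over [I-1,I-2,II-1,II-2,II-3,II-4,III-1,III-2]: 8 consistent
K/I-1 ? ·: kk|Kk|KK
K/I-2 aff ·: Kk|KK
K/II-1 aff I-1×I-2: Kk|KK
K/II-2 aff ·: Kk|KK
K/II-3 ? I-1×I-2: kk|Kk|KK
K/II-4 ? I-1×I-2: kk|Kk|KK
K/III-1 aff II-2×II-1: Kk|KK
K/III-2 aff II-2×II-1: Kk|KK
⇒ K over [I-1,I-2,II-1,II-2,II-3,II-4,III-1,III-2]: 266 consistent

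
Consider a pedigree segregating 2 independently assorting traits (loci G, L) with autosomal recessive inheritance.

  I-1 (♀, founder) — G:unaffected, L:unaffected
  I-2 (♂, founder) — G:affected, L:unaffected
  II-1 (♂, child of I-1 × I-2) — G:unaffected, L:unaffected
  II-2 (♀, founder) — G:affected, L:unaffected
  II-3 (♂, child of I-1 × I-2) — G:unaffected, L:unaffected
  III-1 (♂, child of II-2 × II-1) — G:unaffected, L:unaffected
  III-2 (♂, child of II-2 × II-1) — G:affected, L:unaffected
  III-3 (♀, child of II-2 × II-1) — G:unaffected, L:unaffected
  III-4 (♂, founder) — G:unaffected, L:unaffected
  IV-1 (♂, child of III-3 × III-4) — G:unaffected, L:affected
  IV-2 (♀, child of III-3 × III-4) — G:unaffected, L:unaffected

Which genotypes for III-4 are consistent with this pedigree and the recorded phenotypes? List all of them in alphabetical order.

G/I-1 un ·: GG|Gg
G/I-2 aff ·: gg
G/II-1 un I-1×I-2: Gg
G/II-2 aff ·: gg
G/II-3 un I-1×I-2: Gg
G/III-1 un II-2×II-1: Gg
G/III-2 aff II-2×II-1: gg
G/III-3 un II-2×II-1: Gg
G/III-4 un ·: GG|Gg
G/IV-1 un III-3×III-4: GG|Gg
G/IV-2 un III-3×III-4: GG|Gg
⇒ G over [I-1,I-2,II-1,II-2,II-3,III-1,III-2,III-3,III-4,IV-1,IV-2]: 16 consistent
L/I-1 un ·: LL|Ll
L/I-2 un ·: LL|Ll
L/II-1 un I-1×I-2: LL|Ll
L/II-2 un ·: LL|Ll
L/II-3 un I-1×I-2: LL|Ll
L/III-1 un II-2×II-1: LL|Ll
L/III-2 un II-2×II-1: LL|Ll
L/III-3 un II-2×II-1: Ll
L/III-4 un ·: Ll
L/IV-1 aff III-3×III-4: ll
L/IV-2 un III-3×III-4: LL|Ll
⇒ L over [I-1,I-2,II-1,II-2,II-3,III-1,III-2,III-3,III-4,IV-1,IV-2]: 152 consistent

III-4 ∈ {GG Ll, Gg Ll}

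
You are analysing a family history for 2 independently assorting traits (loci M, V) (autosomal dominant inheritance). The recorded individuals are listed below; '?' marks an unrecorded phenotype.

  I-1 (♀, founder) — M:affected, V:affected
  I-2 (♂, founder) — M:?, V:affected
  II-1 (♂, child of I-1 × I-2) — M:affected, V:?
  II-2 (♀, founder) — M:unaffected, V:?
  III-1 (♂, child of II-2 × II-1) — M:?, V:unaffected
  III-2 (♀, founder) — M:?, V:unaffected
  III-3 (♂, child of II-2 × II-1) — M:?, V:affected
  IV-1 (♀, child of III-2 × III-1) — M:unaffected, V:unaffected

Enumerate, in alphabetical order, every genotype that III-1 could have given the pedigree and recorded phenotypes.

III-1 ∈ {Mm vv, mm vv}

M/I-1 aff ·: Mm|MM
M/I-2 ? ·: mm|Mm|MM
M/II-1 aff I-1×I-2: Mm|MM
M/II-2 un ·: mm
M/III-1 ? II-2×II-1: mm|Mm
M/III-2 ? ·: mm|Mm
M/III-3 ? II-2×II-1: mm|Mm
M/IV-1 un III-2×III-1: mm
⇒ M over [I-1,I-2,II-1,II-2,III-1,III-2,III-3,IV-1]: 48 consistent
V/I-1 aff ·: Vv|VV
V/I-2 aff ·: Vv|VV
V/II-1 ? I-1×I-2: vv|Vv
V/II-2 ? ·: vv|Vv
V/III-1 un II-2×II-1: vv
V/III-2 un ·: vv
V/III-3 aff II-2×II-1: Vv|VV
V/IV-1 un III-2×III-1: vv
⇒ V over [I-1,I-2,II-1,II-2,III-1,III-2,III-3,IV-1]: 10 consistent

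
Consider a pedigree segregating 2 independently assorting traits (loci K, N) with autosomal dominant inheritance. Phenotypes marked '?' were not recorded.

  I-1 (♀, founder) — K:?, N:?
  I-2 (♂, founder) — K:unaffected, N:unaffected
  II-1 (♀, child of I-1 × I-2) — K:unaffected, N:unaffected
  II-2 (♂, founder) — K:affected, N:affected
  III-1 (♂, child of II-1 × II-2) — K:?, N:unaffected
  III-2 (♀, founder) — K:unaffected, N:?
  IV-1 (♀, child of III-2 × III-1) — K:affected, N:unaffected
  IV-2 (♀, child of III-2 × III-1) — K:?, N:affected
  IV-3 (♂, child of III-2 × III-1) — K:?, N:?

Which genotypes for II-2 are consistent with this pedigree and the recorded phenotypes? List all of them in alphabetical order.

II-2 ∈ {KK Nn, Kk Nn}

K/I-1 ? ·: kk|Kk
K/I-2 un ·: kk
K/II-1 un I-1×I-2: kk
K/II-2 aff ·: Kk|KK
K/III-1 ? II-1×II-2: Kk
K/III-2 un ·: kk
K/IV-1 aff III-2×III-1: Kk
K/IV-2 ? III-2×III-1: kk|Kk
K/IV-3 ? III-2×III-1: kk|Kk
⇒ K over [I-1,I-2,II-1,II-2,III-1,III-2,IV-1,IV-2,IV-3]: 16 consistent
N/I-1 ? ·: nn|Nn
N/I-2 un ·: nn
N/II-1 un I-1×I-2: nn
N/II-2 aff ·: Nn
N/III-1 un II-1×II-2: nn
N/III-2 ? ·: Nn
N/IV-1 un III-2×III-1: nn
N/IV-2 aff III-2×III-1: Nn
N/IV-3 ? III-2×III-1: nn|Nn
⇒ N over [I-1,I-2,II-1,II-2,III-1,III-2,IV-1,IV-2,IV-3]: 4 consistent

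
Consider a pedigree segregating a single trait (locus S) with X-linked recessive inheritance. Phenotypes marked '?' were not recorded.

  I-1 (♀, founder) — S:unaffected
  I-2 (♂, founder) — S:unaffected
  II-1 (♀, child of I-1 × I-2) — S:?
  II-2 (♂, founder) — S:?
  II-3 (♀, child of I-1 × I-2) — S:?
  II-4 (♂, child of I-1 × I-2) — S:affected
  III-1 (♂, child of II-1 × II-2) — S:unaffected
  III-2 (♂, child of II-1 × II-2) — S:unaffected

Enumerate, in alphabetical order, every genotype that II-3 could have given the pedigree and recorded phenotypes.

S/I-1 un ·: X^SX^s
S/I-2 un ·: X^SY
S/II-1 ? I-1×I-2: X^SX^S|X^SX^s
S/II-2 ? ·: X^SY|X^sY
S/II-3 ? I-1×I-2: X^SX^S|X^SX^s
S/II-4 aff I-1×I-2: X^sY
S/III-1 un II-1×II-2: X^SY
S/III-2 un II-1×II-2: X^SY
⇒ S over [I-1,I-2,II-1,II-2,II-3,II-4,III-1,III-2]: 8 consistent

II-3 ∈ {X^SX^S, X^SX^s}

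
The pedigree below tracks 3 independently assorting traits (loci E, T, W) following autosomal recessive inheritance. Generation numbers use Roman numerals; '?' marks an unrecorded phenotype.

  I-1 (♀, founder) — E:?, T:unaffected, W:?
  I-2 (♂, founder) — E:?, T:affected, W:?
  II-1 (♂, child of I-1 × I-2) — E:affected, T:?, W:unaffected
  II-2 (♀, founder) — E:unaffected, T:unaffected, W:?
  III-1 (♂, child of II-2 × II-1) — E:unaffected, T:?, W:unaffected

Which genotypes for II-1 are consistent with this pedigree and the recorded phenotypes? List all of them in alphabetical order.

E/I-1 ? ·: Ee|ee
E/I-2 ? ·: Ee|ee
E/II-1 aff I-1×I-2: ee
E/II-2 un ·: EE|Ee
E/III-1 un II-2×II-1: Ee
⇒ E over [I-1,I-2,II-1,II-2,III-1]: 8 consistent
T/I-1 un ·: TT|Tt
T/I-2 aff ·: tt
T/II-1 ? I-1×I-2: Tt|tt
T/II-2 un ·: TT|Tt
T/III-1 ? II-2×II-1: TT|Tt|tt
⇒ T over [I-1,I-2,II-1,II-2,III-1]: 13 consistent
W/I-1 ? ·: WW|Ww|ww
W/I-2 ? ·: WW|Ww|ww
W/II-1 un I-1×I-2: WW|Ww
W/II-2 ? ·: WW|Ww|ww
W/III-1 un II-2×II-1: WW|Ww
⇒ W over [I-1,I-2,II-1,II-2,III-1]: 51 consistent

II-1 ∈ {ee Tt WW, ee Tt Ww, ee tt WW, ee tt Ww}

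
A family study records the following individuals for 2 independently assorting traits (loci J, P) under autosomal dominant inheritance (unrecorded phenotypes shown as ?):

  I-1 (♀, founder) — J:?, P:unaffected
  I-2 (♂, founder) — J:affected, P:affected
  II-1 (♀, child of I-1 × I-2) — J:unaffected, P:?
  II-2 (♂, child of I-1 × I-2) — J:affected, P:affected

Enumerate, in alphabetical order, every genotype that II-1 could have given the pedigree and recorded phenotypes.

J/I-1 ? ·: jj|Jj
J/I-2 aff ·: Jj
J/II-1 un I-1×I-2: jj
J/II-2 aff I-1×I-2: Jj|JJ
⇒ J over [I-1,I-2,II-1,II-2]: 3 consistent
P/I-1 un ·: pp
P/I-2 aff ·: Pp|PP
P/II-1 ? I-1×I-2: pp|Pp
P/II-2 aff I-1×I-2: Pp
⇒ P over [I-1,I-2,II-1,II-2]: 3 consistent

II-1 ∈ {jj Pp, jj pp}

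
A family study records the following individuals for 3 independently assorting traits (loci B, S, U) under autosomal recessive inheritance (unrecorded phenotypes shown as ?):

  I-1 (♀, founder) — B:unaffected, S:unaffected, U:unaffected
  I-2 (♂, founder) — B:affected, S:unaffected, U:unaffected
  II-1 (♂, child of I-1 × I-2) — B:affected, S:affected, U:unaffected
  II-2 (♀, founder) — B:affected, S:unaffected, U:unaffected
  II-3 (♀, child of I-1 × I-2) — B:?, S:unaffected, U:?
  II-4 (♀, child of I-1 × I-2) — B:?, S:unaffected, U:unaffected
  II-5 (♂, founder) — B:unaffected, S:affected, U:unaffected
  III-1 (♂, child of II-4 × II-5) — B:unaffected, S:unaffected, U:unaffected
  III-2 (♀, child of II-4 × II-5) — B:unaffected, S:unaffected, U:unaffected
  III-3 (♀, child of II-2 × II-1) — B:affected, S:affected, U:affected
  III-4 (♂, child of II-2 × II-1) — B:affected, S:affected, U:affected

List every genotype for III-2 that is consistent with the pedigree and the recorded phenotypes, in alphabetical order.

III-2 ∈ {BB Ss UU, BB Ss Uu, Bb Ss UU, Bb Ss Uu}

B/I-1 un ·: Bb
B/I-2 aff ·: bb
B/II-1 aff I-1×I-2: bb
B/II-2 aff ·: bb
B/II-3 ? I-1×I-2: Bb|bb
B/II-4 ? I-1×I-2: Bb|bb
B/II-5 un ·: BB|Bb
B/III-1 un II-4×II-5: BB|Bb
B/III-2 un II-4×II-5: BB|Bb
B/III-3 aff II-2×II-1: bb
B/III-4 aff II-2×II-1: bb
⇒ B over [I-1,I-2,II-1,II-2,II-3,II-4,II-5,III-1,III-2,III-3,III-4]: 20 consistent
S/I-1 un ·: Ss
S/I-2 un ·: Ss
S/II-1 aff I-1×I-2: ss
S/II-2 un ·: Ss
S/II-3 un I-1×I-2: SS|Ss
S/II-4 un I-1×I-2: SS|Ss
S/II-5 aff ·: ss
S/III-1 un II-4×II-5: Ss
S/III-2 un II-4×II-5: Ss
S/III-3 aff II-2×II-1: ss
S/III-4 aff II-2×II-1: ss
⇒ S over [I-1,I-2,II-1,II-2,II-3,II-4,II-5,III-1,III-2,III-3,III-4]: 4 consistent
U/I-1 un ·: UU|Uu
U/I-2 un ·: UU|Uu
U/II-1 un I-1×I-2: Uu
U/II-2 un ·: Uu
U/II-3 ? I-1×I-2: UU|Uu|uu
U/II-4 un I-1×I-2: UU|Uu
U/II-5 un ·: UU|Uu
U/III-1 un II-4×II-5: UU|Uu
U/III-2 un II-4×II-5: UU|Uu
U/III-3 aff II-2×II-1: uu
U/III-4 aff II-2×II-1: uu
⇒ U over [I-1,I-2,II-1,II-2,II-3,II-4,II-5,III-1,III-2,III-3,III-4]: 91 consistent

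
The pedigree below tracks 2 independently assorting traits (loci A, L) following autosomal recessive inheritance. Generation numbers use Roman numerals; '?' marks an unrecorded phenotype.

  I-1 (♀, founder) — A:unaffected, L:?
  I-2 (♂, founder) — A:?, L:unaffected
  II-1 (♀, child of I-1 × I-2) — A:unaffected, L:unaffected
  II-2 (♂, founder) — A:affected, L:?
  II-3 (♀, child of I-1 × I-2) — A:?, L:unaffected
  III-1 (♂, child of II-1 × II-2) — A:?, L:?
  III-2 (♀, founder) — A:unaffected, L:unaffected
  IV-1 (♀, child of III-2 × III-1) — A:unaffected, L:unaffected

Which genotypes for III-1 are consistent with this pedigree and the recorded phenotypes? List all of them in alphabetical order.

A/I-1 un ·: AA|Aa
A/I-2 ? ·: AA|Aa|aa
A/II-1 un I-1×I-2: AA|Aa
A/II-2 aff ·: aa
A/II-3 ? I-1×I-2: AA|Aa|aa
A/III-1 ? II-1×II-2: Aa|aa
A/III-2 un ·: AA|Aa
A/IV-1 un III-2×III-1: AA|Aa
⇒ A over [I-1,I-2,II-1,II-2,II-3,III-1,III-2,IV-1]: 92 consistent
L/I-1 ? ·: LL|Ll|ll
L/I-2 un ·: LL|Ll
L/II-1 un I-1×I-2: LL|Ll
L/II-2 ? ·: LL|Ll|ll
L/II-3 un I-1×I-2: LL|Ll
L/III-1 ? II-1×II-2: LL|Ll|ll
L/III-2 un ·: LL|Ll
L/IV-1 un III-2×III-1: LL|Ll
⇒ L over [I-1,I-2,II-1,II-2,II-3,III-1,III-2,IV-1]: 274 consistent

III-1 ∈ {Aa LL, Aa Ll, Aa ll, aa LL, aa Ll, aa ll}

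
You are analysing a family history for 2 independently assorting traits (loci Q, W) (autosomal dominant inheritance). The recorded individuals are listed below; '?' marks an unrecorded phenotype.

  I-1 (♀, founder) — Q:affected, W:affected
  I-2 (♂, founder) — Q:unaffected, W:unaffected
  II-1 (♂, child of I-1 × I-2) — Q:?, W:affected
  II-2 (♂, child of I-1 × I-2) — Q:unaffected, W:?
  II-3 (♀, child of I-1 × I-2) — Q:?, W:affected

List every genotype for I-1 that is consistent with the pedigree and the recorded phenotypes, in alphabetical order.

I-1 ∈ {Qq WW, Qq Ww}

Q/I-1 aff ·: Qq
Q/I-2 un ·: qq
Q/II-1 ? I-1×I-2: qq|Qq
Q/II-2 un I-1×I-2: qq
Q/II-3 ? I-1×I-2: qq|Qq
⇒ Q over [I-1,I-2,II-1,II-2,II-3]: 4 consistent
W/I-1 aff ·: Ww|WW
W/I-2 un ·: ww
W/II-1 aff I-1×I-2: Ww
W/II-2 ? I-1×I-2: ww|Ww
W/II-3 aff I-1×I-2: Ww
⇒ W over [I-1,I-2,II-1,II-2,II-3]: 3 consistent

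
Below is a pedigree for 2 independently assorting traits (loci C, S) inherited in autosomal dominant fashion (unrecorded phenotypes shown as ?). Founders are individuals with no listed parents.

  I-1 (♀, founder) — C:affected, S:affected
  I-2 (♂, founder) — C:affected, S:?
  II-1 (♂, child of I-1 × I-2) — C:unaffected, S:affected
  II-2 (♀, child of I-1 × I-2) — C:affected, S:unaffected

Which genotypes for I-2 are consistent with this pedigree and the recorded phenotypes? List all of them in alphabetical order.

C/I-1 aff ·: Cc
C/I-2 aff ·: Cc
C/II-1 un I-1×I-2: cc
C/II-2 aff I-1×I-2: Cc|CC
⇒ C over [I-1,I-2,II-1,II-2]: 2 consistent
S/I-1 aff ·: Ss
S/I-2 ? ·: ss|Ss
S/II-1 aff I-1×I-2: Ss|SS
S/II-2 un I-1×I-2: ss
⇒ S over [I-1,I-2,II-1,II-2]: 3 consistent

I-2 ∈ {Cc Ss, Cc ss}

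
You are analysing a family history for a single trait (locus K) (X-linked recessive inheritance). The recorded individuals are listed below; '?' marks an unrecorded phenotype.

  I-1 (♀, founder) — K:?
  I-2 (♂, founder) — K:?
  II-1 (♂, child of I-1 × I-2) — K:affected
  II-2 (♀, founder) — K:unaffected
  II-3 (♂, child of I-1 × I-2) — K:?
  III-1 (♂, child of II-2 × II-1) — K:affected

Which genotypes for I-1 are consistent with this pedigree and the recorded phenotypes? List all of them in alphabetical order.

K/I-1 ? ·: X^KX^k|X^kX^k
K/I-2 ? ·: X^KY|X^kY
K/II-1 aff I-1×I-2: X^kY
K/II-2 un ·: X^KX^k
K/II-3 ? I-1×I-2: X^KY|X^kY
K/III-1 aff II-2×II-1: X^kY
⇒ K over [I-1,I-2,II-1,II-2,II-3,III-1]: 6 consistent

I-1 ∈ {X^KX^k, X^kX^k}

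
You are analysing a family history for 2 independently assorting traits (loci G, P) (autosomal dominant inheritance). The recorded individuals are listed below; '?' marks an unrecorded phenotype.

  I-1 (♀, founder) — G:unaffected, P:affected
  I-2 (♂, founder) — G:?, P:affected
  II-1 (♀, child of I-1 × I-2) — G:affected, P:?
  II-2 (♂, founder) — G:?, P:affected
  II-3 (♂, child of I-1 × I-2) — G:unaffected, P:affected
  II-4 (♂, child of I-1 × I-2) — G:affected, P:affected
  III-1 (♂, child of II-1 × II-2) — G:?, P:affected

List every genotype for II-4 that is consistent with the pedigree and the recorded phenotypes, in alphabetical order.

II-4 ∈ {Gg PP, Gg Pp}

G/I-1 un ·: gg
G/I-2 ? ·: Gg
G/II-1 aff I-1×I-2: Gg
G/II-2 ? ·: gg|Gg|GG
G/II-3 un I-1×I-2: gg
G/II-4 aff I-1×I-2: Gg
G/III-1 ? II-1×II-2: gg|Gg|GG
⇒ G over [I-1,I-2,II-1,II-2,II-3,II-4,III-1]: 7 consistent
P/I-1 aff ·: Pp|PP
P/I-2 aff ·: Pp|PP
P/II-1 ? I-1×I-2: pp|Pp|PP
P/II-2 aff ·: Pp|PP
P/II-3 aff I-1×I-2: Pp|PP
P/II-4 aff I-1×I-2: Pp|PP
P/III-1 aff II-1×II-2: Pp|PP
⇒ P over [I-1,I-2,II-1,II-2,II-3,II-4,III-1]: 95 consistent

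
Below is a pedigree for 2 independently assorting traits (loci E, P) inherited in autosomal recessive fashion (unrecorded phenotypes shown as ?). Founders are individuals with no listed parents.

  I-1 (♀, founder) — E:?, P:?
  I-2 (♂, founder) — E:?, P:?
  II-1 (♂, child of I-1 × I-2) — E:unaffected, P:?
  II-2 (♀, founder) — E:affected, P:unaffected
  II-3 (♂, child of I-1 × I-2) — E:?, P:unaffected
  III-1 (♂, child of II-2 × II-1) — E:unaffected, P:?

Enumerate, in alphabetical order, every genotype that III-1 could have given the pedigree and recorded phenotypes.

E/I-1 ? ·: EE|Ee|ee
E/I-2 ? ·: EE|Ee|ee
E/II-1 un I-1×I-2: EE|Ee
E/II-2 aff ·: ee
E/II-3 ? I-1×I-2: EE|Ee|ee
E/III-1 un II-2×II-1: Ee
⇒ E over [I-1,I-2,II-1,II-2,II-3,III-1]: 21 consistent
P/I-1 ? ·: PP|Pp|pp
P/I-2 ? ·: PP|Pp|pp
P/II-1 ? I-1×I-2: PP|Pp|pp
P/II-2 un ·: PP|Pp
P/II-3 un I-1×I-2: PP|Pp
P/III-1 ? II-2×II-1: PP|Pp|pp
⇒ P over [I-1,I-2,II-1,II-2,II-3,III-1]: 83 consistent

III-1 ∈ {Ee PP, Ee Pp, Ee pp}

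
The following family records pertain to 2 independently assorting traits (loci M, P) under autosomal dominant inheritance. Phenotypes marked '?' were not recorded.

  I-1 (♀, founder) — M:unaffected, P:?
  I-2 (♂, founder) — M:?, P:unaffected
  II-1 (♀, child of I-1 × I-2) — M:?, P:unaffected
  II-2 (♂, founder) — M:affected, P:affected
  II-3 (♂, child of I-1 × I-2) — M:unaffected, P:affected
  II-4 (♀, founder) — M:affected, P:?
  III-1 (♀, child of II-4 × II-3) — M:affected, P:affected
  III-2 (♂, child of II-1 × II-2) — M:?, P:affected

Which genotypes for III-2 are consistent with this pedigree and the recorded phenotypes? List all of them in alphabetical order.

M/I-1 un ·: mm
M/I-2 ? ·: mm|Mm
M/II-1 ? I-1×I-2: mm|Mm
M/II-2 aff ·: Mm|MM
M/II-3 un I-1×I-2: mm
M/II-4 aff ·: Mm|MM
M/III-1 aff II-4×II-3: Mm
M/III-2 ? II-1×II-2: mm|Mm|MM
⇒ M over [I-1,I-2,II-1,II-2,II-3,II-4,III-1,III-2]: 22 consistent
P/I-1 ? ·: Pp
P/I-2 un ·: pp
P/II-1 un I-1×I-2: pp
P/II-2 aff ·: Pp|PP
P/II-3 aff I-1×I-2: Pp
P/II-4 ? ·: pp|Pp|PP
P/III-1 aff II-4×II-3: Pp|PP
P/III-2 aff II-1×II-2: Pp
⇒ P over [I-1,I-2,II-1,II-2,II-3,II-4,III-1,III-2]: 10 consistent

III-2 ∈ {MM Pp, Mm Pp, mm Pp}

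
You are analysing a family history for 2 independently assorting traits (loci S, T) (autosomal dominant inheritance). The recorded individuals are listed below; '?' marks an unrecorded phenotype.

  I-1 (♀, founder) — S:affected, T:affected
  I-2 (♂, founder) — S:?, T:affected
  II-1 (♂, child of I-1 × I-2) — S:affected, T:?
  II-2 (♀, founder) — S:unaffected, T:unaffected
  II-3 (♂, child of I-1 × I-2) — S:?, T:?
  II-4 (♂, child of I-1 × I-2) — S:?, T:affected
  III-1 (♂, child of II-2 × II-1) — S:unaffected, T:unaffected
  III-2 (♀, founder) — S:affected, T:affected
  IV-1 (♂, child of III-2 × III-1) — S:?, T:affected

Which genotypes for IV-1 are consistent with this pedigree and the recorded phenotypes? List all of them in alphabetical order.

S/I-1 aff ·: Ss|SS
S/I-2 ? ·: ss|Ss|SS
S/II-1 aff I-1×I-2: Ss
S/II-2 un ·: ss
S/II-3 ? I-1×I-2: ss|Ss|SS
S/II-4 ? I-1×I-2: ss|Ss|SS
S/III-1 un II-2×II-1: ss
S/III-2 aff ·: Ss|SS
S/IV-1 ? III-2×III-1: ss|Ss
⇒ S over [I-1,I-2,II-1,II-2,II-3,II-4,III-1,III-2,IV-1]: 66 consistent
T/I-1 aff ·: Tt|TT
T/I-2 aff ·: Tt|TT
T/II-1 ? I-1×I-2: tt|Tt
T/II-2 un ·: tt
T/II-3 ? I-1×I-2: tt|Tt|TT
T/II-4 aff I-1×I-2: Tt|TT
T/III-1 un II-2×II-1: tt
T/III-2 aff ·: Tt|TT
T/IV-1 aff III-2×III-1: Tt
⇒ T over [I-1,I-2,II-1,II-2,II-3,II-4,III-1,III-2,IV-1]: 40 consistent

IV-1 ∈ {Ss Tt, ss Tt}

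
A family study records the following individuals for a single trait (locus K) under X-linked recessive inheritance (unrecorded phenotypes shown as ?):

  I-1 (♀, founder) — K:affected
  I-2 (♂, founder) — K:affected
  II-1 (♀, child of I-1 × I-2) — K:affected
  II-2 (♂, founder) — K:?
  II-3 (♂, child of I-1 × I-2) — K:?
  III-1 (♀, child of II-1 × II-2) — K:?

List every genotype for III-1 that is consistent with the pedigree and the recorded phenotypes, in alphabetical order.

III-1 ∈ {X^KX^k, X^kX^k}

K/I-1 aff ·: X^kX^k
K/I-2 aff ·: X^kY
K/II-1 aff I-1×I-2: X^kX^k
K/II-2 ? ·: X^KY|X^kY
K/II-3 ? I-1×I-2: X^kY
K/III-1 ? II-1×II-2: X^KX^k|X^kX^k
⇒ K over [I-1,I-2,II-1,II-2,II-3,III-1]: 2 consistent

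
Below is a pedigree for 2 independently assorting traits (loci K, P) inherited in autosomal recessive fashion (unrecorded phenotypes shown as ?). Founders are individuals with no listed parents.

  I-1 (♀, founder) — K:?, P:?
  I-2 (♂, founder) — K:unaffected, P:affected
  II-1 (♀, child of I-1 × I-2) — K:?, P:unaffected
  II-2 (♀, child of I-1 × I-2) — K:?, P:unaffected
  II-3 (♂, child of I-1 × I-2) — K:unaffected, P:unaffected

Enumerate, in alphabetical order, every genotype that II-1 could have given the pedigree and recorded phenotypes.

K/I-1 ? ·: KK|Kk|kk
K/I-2 un ·: KK|Kk
K/II-1 ? I-1×I-2: KK|Kk|kk
K/II-2 ? I-1×I-2: KK|Kk|kk
K/II-3 un I-1×I-2: KK|Kk
⇒ K over [I-1,I-2,II-1,II-2,II-3]: 40 consistent
P/I-1 ? ·: PP|Pp
P/I-2 aff ·: pp
P/II-1 un I-1×I-2: Pp
P/II-2 un I-1×I-2: Pp
P/II-3 un I-1×I-2: Pp
⇒ P over [I-1,I-2,II-1,II-2,II-3]: 2 consistent

II-1 ∈ {KK Pp, Kk Pp, kk Pp}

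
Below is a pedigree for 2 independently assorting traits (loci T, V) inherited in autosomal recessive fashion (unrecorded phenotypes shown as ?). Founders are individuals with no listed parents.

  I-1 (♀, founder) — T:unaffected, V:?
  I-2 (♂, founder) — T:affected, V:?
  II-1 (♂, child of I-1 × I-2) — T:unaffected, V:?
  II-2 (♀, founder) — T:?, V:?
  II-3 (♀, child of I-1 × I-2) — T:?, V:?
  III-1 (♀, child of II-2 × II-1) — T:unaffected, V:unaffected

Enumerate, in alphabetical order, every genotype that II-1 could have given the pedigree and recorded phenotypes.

II-1 ∈ {Tt VV, Tt Vv, Tt vv}

T/I-1 un ·: TT|Tt
T/I-2 aff ·: tt
T/II-1 un I-1×I-2: Tt
T/II-2 ? ·: TT|Tt|tt
T/II-3 ? I-1×I-2: Tt|tt
T/III-1 un II-2×II-1: TT|Tt
⇒ T over [I-1,I-2,II-1,II-2,II-3,III-1]: 15 consistent
V/I-1 ? ·: VV|Vv|vv
V/I-2 ? ·: VV|Vv|vv
V/II-1 ? I-1×I-2: VV|Vv|vv
V/II-2 ? ·: VV|Vv|vv
V/II-3 ? I-1×I-2: VV|Vv|vv
V/III-1 un II-2×II-1: VV|Vv
⇒ V over [I-1,I-2,II-1,II-2,II-3,III-1]: 113 consistent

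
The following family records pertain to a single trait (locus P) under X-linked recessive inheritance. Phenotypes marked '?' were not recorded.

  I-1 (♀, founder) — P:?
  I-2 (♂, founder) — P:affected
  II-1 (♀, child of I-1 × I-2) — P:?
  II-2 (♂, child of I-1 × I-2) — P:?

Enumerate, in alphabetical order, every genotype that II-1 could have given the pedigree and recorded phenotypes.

P/I-1 ? ·: X^PX^P|X^PX^p|X^pX^p
P/I-2 aff ·: X^pY
P/II-1 ? I-1×I-2: X^PX^p|X^pX^p
P/II-2 ? I-1×I-2: X^PY|X^pY
⇒ P over [I-1,I-2,II-1,II-2]: 6 consistent

II-1 ∈ {X^PX^p, X^pX^p}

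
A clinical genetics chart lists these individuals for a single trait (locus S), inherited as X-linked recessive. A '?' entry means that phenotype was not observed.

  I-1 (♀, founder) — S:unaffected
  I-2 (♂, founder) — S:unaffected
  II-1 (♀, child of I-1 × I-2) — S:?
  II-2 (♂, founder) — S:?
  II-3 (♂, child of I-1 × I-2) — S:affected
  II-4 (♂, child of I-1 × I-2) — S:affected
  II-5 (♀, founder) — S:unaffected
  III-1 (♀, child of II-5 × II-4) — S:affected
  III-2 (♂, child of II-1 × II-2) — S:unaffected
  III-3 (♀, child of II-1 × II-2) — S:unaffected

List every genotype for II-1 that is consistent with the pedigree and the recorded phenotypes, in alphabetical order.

S/I-1 un ·: X^SX^s
S/I-2 un ·: X^SY
S/II-1 ? I-1×I-2: X^SX^S|X^SX^s
S/II-2 ? ·: X^SY|X^sY
S/II-3 aff I-1×I-2: X^sY
S/II-4 aff I-1×I-2: X^sY
S/II-5 un ·: X^SX^s
S/III-1 aff II-5×II-4: X^sX^s
S/III-2 un II-1×II-2: X^SY
S/III-3 un II-1×II-2: X^SX^S|X^SX^s
⇒ S over [I-1,I-2,II-1,II-2,II-3,II-4,II-5,III-1,III-2,III-3]: 5 consistent

II-1 ∈ {X^SX^S, X^SX^s}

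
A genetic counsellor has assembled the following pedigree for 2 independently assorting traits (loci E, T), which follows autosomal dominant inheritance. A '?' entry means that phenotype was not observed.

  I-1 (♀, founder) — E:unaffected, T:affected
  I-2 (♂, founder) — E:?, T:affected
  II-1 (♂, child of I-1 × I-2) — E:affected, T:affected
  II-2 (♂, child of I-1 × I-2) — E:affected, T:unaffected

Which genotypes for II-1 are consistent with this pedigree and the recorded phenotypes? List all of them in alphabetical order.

E/I-1 un ·: ee
E/I-2 ? ·: Ee|EE
E/II-1 aff I-1×I-2: Ee
E/II-2 aff I-1×I-2: Ee
⇒ E over [I-1,I-2,II-1,II-2]: 2 consistent
T/I-1 aff ·: Tt
T/I-2 aff ·: Tt
T/II-1 aff I-1×I-2: Tt|TT
T/II-2 un I-1×I-2: tt
⇒ T over [I-1,I-2,II-1,II-2]: 2 consistent

II-1 ∈ {Ee TT, Ee Tt}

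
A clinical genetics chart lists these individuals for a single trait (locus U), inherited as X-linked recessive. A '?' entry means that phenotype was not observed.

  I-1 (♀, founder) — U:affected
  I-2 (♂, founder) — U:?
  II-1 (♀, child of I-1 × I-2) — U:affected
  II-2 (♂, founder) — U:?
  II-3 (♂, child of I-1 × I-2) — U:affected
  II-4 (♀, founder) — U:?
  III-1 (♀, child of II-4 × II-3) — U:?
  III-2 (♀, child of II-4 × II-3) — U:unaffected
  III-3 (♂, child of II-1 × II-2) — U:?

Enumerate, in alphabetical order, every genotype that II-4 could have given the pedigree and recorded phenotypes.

II-4 ∈ {X^UX^U, X^UX^u}

U/I-1 aff ·: X^uX^u
U/I-2 ? ·: X^uY
U/II-1 aff I-1×I-2: X^uX^u
U/II-2 ? ·: X^UY|X^uY
U/II-3 aff I-1×I-2: X^uY
U/II-4 ? ·: X^UX^U|X^UX^u
U/III-1 ? II-4×II-3: X^UX^u|X^uX^u
U/III-2 un II-4×II-3: X^UX^u
U/III-3 ? II-1×II-2: X^uY
⇒ U over [I-1,I-2,II-1,II-2,II-3,II-4,III-1,III-2,III-3]: 6 consistent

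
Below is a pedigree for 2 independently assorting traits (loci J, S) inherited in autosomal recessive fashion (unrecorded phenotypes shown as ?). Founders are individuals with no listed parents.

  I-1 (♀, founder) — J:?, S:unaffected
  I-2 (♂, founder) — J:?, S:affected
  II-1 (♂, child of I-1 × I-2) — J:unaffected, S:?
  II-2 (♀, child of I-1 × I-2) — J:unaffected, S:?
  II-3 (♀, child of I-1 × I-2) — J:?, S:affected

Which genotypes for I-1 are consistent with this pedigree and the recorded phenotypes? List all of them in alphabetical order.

I-1 ∈ {JJ Ss, Jj Ss, jj Ss}

J/I-1 ? ·: JJ|Jj|jj
J/I-2 ? ·: JJ|Jj|jj
J/II-1 un I-1×I-2: JJ|Jj
J/II-2 un I-1×I-2: JJ|Jj
J/II-3 ? I-1×I-2: JJ|Jj|jj
⇒ J over [I-1,I-2,II-1,II-2,II-3]: 35 consistent
S/I-1 un ·: Ss
S/I-2 aff ·: ss
S/II-1 ? I-1×I-2: Ss|ss
S/II-2 ? I-1×I-2: Ss|ss
S/II-3 aff I-1×I-2: ss
⇒ S over [I-1,I-2,II-1,II-2,II-3]: 4 consistent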